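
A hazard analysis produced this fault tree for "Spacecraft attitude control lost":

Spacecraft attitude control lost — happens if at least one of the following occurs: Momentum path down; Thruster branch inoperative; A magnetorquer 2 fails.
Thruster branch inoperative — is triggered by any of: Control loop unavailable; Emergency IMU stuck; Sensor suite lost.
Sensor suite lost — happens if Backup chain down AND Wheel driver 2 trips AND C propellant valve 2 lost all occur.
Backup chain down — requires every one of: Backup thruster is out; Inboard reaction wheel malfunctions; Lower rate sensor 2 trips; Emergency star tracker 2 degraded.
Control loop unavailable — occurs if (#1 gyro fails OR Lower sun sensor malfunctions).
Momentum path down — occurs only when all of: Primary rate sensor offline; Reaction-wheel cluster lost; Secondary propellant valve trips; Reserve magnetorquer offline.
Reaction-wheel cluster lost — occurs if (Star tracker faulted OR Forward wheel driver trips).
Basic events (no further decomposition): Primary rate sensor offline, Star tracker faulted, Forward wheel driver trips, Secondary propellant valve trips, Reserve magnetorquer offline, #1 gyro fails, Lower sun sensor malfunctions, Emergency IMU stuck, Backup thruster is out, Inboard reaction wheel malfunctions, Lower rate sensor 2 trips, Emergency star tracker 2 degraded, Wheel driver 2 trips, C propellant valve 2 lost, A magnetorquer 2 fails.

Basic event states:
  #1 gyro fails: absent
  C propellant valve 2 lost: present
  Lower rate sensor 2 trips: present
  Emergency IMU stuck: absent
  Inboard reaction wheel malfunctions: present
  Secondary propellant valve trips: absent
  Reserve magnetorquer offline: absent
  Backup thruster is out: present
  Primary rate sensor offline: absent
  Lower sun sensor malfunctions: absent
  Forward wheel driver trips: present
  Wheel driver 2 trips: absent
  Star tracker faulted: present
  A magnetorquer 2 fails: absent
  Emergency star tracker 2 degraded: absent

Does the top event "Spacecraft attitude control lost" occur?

No

Reaction-wheel cluster lost [OR]: Star tracker faulted=occurs, Forward wheel driver trips=occurs → at least one input occurs → occurs.
Momentum path down [AND]: Primary rate sensor offline=not, Reaction-wheel cluster lost=occurs, Secondary propellant valve trips=not, Reserve magnetorquer offline=not → not all inputs occur → does not occur.
Control loop unavailable [OR]: #1 gyro fails=not, Lower sun sensor malfunctions=not → no input occurs → does not occur.
Backup chain down [AND]: Backup thruster is out=occurs, Inboard reaction wheel malfunctions=occurs, Lower rate sensor 2 trips=occurs, Emergency star tracker 2 degraded=not → not all inputs occur → does not occur.
Sensor suite lost [AND]: Backup chain down=not, Wheel driver 2 trips=not, C propellant valve 2 lost=occurs → not all inputs occur → does not occur.
Thruster branch inoperative [OR]: Control loop unavailable=not, Emergency IMU stuck=not, Sensor suite lost=not → no input occurs → does not occur.
Spacecraft attitude control lost [OR]: Momentum path down=not, Thruster branch inoperative=not, A magnetorquer 2 fails=not → no input occurs → does not occur.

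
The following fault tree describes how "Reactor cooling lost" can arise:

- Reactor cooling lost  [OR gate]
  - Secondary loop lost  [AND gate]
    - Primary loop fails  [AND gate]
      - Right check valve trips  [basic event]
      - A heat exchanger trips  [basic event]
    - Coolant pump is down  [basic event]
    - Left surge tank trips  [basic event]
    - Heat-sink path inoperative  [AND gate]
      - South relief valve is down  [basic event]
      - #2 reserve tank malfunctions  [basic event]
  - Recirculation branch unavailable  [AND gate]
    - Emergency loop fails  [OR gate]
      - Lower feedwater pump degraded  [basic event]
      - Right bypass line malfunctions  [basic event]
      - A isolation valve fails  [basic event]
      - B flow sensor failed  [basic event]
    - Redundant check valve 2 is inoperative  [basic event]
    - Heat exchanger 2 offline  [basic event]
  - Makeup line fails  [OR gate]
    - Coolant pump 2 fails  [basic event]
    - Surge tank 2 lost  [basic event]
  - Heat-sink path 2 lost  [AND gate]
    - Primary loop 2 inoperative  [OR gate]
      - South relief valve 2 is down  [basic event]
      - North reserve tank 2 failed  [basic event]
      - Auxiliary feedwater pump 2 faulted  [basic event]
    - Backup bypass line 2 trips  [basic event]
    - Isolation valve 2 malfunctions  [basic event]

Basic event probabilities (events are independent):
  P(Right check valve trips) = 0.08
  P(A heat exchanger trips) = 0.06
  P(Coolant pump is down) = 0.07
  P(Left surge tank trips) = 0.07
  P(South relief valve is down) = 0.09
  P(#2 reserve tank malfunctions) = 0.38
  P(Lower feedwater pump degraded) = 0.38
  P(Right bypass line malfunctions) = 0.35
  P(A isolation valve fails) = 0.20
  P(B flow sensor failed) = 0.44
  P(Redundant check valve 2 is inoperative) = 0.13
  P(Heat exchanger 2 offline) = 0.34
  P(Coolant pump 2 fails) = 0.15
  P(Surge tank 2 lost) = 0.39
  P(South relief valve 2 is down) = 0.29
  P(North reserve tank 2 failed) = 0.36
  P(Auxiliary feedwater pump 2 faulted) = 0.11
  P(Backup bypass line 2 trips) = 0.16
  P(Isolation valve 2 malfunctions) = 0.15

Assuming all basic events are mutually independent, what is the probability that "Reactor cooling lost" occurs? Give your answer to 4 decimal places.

P(Primary loop fails) [AND] = 0.08 × 0.06 = 0.004800
P(Heat-sink path inoperative) [AND] = 0.09 × 0.38 = 0.034200
P(Secondary loop lost) [AND] = 0.004800 × 0.07 × 0.07 × 0.034200 = 0.000001
P(Emergency loop fails) [OR] = 1 − (1−0.38) × (1−0.35) × (1−0.20) × (1−0.44) = 0.819456
P(Recirculation branch unavailable) [AND] = 0.819456 × 0.13 × 0.34 = 0.036220
P(Makeup line fails) [OR] = 1 − (1−0.15) × (1−0.39) = 0.481500
P(Primary loop 2 inoperative) [OR] = 1 − (1−0.29) × (1−0.36) × (1−0.11) = 0.595584
P(Heat-sink path 2 lost) [AND] = 0.595584 × 0.16 × 0.15 = 0.014294
P(Reactor cooling lost) [OR] = 1 − (1−0.000001) × (1−0.036220) × (1−0.481500) × (1−0.014294) = 0.507424
Rounded to 4 decimal places: P(Reactor cooling lost) ≈ 0.5074.

0.5074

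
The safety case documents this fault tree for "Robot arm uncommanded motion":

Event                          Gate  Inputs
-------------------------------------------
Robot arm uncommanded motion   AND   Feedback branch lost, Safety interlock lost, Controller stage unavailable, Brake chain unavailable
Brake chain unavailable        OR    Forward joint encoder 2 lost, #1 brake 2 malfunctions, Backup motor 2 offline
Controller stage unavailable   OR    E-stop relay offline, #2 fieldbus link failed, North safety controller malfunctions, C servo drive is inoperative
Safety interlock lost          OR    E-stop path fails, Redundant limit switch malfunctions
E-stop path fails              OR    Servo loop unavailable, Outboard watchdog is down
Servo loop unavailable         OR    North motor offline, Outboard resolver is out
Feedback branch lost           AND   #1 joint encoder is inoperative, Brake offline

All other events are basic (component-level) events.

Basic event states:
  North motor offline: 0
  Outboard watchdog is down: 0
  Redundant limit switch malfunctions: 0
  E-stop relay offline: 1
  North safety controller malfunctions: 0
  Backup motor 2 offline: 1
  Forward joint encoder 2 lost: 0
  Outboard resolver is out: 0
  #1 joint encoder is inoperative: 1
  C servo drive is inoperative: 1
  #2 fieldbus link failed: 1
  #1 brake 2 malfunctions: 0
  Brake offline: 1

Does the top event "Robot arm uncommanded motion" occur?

No

Feedback branch lost [AND]: #1 joint encoder is inoperative=occurs, Brake offline=occurs → all inputs occur → occurs.
Servo loop unavailable [OR]: North motor offline=not, Outboard resolver is out=not → no input occurs → does not occur.
E-stop path fails [OR]: Servo loop unavailable=not, Outboard watchdog is down=not → no input occurs → does not occur.
Safety interlock lost [OR]: E-stop path fails=not, Redundant limit switch malfunctions=not → no input occurs → does not occur.
Controller stage unavailable [OR]: E-stop relay offline=occurs, #2 fieldbus link failed=occurs, North safety controller malfunctions=not, C servo drive is inoperative=occurs → at least one input occurs → occurs.
Brake chain unavailable [OR]: Forward joint encoder 2 lost=not, #1 brake 2 malfunctions=not, Backup motor 2 offline=occurs → at least one input occurs → occurs.
Robot arm uncommanded motion [AND]: Feedback branch lost=occurs, Safety interlock lost=not, Controller stage unavailable=occurs, Brake chain unavailable=occurs → not all inputs occur → does not occur.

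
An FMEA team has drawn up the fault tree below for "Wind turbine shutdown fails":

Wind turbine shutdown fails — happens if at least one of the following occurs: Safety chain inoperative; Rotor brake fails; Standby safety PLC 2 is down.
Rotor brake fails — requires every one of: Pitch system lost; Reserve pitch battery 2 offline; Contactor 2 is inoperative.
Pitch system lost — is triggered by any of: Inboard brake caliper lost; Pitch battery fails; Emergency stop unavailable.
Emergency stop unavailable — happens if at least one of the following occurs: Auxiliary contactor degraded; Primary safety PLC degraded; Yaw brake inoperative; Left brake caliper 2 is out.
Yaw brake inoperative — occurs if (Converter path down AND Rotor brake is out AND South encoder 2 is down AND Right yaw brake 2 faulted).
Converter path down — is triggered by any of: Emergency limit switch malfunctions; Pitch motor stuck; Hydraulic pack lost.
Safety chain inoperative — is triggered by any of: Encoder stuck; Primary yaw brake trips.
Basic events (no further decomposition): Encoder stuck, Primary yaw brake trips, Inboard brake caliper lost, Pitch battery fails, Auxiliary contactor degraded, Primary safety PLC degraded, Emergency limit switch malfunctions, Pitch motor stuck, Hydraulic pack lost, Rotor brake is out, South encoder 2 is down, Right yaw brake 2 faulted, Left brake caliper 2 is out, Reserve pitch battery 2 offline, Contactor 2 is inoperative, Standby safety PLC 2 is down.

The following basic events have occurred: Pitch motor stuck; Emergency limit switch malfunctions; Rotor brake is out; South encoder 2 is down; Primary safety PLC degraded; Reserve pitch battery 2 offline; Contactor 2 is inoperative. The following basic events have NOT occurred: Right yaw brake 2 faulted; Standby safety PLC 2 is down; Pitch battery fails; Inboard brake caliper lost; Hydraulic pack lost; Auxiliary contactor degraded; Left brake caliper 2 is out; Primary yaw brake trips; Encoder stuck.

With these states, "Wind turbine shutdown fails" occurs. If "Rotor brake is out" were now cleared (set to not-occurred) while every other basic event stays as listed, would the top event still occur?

Yes

Counterfactual: set "Rotor brake is out" to not occurred.
Safety chain inoperative [OR]: Encoder stuck=not, Primary yaw brake trips=not → no input occurs → does not occur.
Converter path down [OR]: Emergency limit switch malfunctions=occurs, Pitch motor stuck=occurs, Hydraulic pack lost=not → at least one input occurs → occurs.
Yaw brake inoperative [AND]: Converter path down=occurs, Rotor brake is out=not, South encoder 2 is down=occurs, Right yaw brake 2 faulted=not → not all inputs occur → does not occur.
Emergency stop unavailable [OR]: Auxiliary contactor degraded=not, Primary safety PLC degraded=occurs, Yaw brake inoperative=not, Left brake caliper 2 is out=not → at least one input occurs → occurs.
Pitch system lost [OR]: Inboard brake caliper lost=not, Pitch battery fails=not, Emergency stop unavailable=occurs → at least one input occurs → occurs.
Rotor brake fails [AND]: Pitch system lost=occurs, Reserve pitch battery 2 offline=occurs, Contactor 2 is inoperative=occurs → all inputs occur → occurs.
Wind turbine shutdown fails [OR]: Safety chain inoperative=not, Rotor brake fails=occurs, Standby safety PLC 2 is down=not → at least one input occurs → occurs.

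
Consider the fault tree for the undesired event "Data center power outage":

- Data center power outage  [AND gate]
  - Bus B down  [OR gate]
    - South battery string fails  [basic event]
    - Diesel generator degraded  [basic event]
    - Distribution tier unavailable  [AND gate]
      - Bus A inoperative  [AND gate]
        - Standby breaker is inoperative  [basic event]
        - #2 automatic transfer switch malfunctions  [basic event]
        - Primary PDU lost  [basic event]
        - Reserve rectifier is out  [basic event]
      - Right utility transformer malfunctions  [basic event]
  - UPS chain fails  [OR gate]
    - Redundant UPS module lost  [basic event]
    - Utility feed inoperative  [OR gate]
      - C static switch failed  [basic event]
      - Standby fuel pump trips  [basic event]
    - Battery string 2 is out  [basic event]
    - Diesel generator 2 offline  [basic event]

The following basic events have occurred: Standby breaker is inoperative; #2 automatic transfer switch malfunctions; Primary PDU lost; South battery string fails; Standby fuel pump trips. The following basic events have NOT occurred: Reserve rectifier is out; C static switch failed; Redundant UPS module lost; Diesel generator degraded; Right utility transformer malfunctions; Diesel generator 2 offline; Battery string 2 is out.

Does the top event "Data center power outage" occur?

Yes

Bus A inoperative [AND]: Standby breaker is inoperative=occurs, #2 automatic transfer switch malfunctions=occurs, Primary PDU lost=occurs, Reserve rectifier is out=not → not all inputs occur → does not occur.
Distribution tier unavailable [AND]: Bus A inoperative=not, Right utility transformer malfunctions=not → not all inputs occur → does not occur.
Bus B down [OR]: South battery string fails=occurs, Diesel generator degraded=not, Distribution tier unavailable=not → at least one input occurs → occurs.
Utility feed inoperative [OR]: C static switch failed=not, Standby fuel pump trips=occurs → at least one input occurs → occurs.
UPS chain fails [OR]: Redundant UPS module lost=not, Utility feed inoperative=occurs, Battery string 2 is out=not, Diesel generator 2 offline=not → at least one input occurs → occurs.
Data center power outage [AND]: Bus B down=occurs, UPS chain fails=occurs → all inputs occur → occurs.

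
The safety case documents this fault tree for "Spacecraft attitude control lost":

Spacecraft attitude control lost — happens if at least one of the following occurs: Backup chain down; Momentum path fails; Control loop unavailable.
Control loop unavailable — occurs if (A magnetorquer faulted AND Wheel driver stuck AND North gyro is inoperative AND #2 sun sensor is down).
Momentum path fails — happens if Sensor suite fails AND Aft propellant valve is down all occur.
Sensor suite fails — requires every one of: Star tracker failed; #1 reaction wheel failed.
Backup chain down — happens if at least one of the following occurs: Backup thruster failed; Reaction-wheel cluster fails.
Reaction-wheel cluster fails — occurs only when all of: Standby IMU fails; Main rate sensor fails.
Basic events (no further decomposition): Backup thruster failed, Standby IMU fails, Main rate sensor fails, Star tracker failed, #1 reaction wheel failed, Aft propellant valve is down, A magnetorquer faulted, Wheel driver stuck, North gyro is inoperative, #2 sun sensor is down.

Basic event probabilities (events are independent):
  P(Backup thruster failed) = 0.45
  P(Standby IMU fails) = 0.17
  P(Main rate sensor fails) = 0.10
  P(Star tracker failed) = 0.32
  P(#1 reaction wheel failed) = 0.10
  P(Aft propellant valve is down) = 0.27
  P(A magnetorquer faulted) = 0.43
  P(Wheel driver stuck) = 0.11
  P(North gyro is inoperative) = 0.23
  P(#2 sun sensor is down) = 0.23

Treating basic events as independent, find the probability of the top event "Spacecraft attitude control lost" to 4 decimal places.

0.4654

P(Reaction-wheel cluster fails) [AND] = 0.17 × 0.10 = 0.017000
P(Backup chain down) [OR] = 1 − (1−0.45) × (1−0.017000) = 0.459350
P(Sensor suite fails) [AND] = 0.32 × 0.10 = 0.032000
P(Momentum path fails) [AND] = 0.032000 × 0.27 = 0.008640
P(Control loop unavailable) [AND] = 0.43 × 0.11 × 0.23 × 0.23 = 0.002502
P(Spacecraft attitude control lost) [OR] = 1 − (1−0.459350) × (1−0.008640) × (1−0.002502) = 0.465362
Rounded to 4 decimal places: P(Spacecraft attitude control lost) ≈ 0.4654.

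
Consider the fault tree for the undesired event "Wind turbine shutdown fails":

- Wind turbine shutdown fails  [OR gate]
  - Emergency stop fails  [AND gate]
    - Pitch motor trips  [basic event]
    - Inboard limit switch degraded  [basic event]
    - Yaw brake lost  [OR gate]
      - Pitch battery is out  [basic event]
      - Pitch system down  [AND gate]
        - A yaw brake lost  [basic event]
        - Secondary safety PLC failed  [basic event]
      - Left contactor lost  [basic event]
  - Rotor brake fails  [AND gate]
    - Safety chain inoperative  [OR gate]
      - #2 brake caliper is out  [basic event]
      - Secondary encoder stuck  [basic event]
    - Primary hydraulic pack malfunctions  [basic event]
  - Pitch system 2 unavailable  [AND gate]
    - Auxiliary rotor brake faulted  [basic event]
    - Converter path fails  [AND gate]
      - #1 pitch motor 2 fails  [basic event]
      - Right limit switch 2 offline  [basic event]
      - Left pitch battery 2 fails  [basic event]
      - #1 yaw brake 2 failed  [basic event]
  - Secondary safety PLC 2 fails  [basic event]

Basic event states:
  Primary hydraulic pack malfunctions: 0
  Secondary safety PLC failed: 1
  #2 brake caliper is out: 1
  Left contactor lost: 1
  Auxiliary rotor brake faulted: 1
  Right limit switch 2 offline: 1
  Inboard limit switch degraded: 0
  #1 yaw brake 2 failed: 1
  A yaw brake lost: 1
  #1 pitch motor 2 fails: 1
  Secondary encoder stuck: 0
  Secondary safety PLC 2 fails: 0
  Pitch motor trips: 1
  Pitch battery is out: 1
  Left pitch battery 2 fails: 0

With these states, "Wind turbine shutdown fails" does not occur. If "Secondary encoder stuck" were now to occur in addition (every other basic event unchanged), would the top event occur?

No

Counterfactual: set "Secondary encoder stuck" to occurred.
Pitch system down [AND]: A yaw brake lost=occurs, Secondary safety PLC failed=occurs → all inputs occur → occurs.
Yaw brake lost [OR]: Pitch battery is out=occurs, Pitch system down=occurs, Left contactor lost=occurs → at least one input occurs → occurs.
Emergency stop fails [AND]: Pitch motor trips=occurs, Inboard limit switch degraded=not, Yaw brake lost=occurs → not all inputs occur → does not occur.
Safety chain inoperative [OR]: #2 brake caliper is out=occurs, Secondary encoder stuck=occurs → at least one input occurs → occurs.
Rotor brake fails [AND]: Safety chain inoperative=occurs, Primary hydraulic pack malfunctions=not → not all inputs occur → does not occur.
Converter path fails [AND]: #1 pitch motor 2 fails=occurs, Right limit switch 2 offline=occurs, Left pitch battery 2 fails=not, #1 yaw brake 2 failed=occurs → not all inputs occur → does not occur.
Pitch system 2 unavailable [AND]: Auxiliary rotor brake faulted=occurs, Converter path fails=not → not all inputs occur → does not occur.
Wind turbine shutdown fails [OR]: Emergency stop fails=not, Rotor brake fails=not, Pitch system 2 unavailable=not, Secondary safety PLC 2 fails=not → no input occurs → does not occur.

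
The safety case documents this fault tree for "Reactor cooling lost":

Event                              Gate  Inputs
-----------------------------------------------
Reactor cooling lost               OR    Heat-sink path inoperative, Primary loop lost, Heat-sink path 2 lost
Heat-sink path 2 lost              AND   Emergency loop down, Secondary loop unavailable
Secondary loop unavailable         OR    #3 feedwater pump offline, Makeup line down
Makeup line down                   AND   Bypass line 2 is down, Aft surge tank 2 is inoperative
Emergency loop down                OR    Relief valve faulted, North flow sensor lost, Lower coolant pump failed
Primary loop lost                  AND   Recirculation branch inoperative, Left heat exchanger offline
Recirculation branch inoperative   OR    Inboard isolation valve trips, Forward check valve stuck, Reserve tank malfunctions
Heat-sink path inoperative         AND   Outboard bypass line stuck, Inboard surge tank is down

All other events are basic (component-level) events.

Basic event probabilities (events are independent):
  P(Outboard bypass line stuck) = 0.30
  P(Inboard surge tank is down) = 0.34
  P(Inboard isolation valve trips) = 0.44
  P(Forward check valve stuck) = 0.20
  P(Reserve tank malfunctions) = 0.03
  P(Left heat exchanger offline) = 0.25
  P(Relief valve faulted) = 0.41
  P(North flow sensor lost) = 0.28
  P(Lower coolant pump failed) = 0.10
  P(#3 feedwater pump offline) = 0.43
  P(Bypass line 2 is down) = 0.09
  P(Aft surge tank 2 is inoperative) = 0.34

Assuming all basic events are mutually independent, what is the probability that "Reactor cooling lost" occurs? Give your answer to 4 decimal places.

P(Heat-sink path inoperative) [AND] = 0.30 × 0.34 = 0.102000
P(Recirculation branch inoperative) [OR] = 1 − (1−0.44) × (1−0.20) × (1−0.03) = 0.565440
P(Primary loop lost) [AND] = 0.565440 × 0.25 = 0.141360
P(Emergency loop down) [OR] = 1 − (1−0.41) × (1−0.28) × (1−0.10) = 0.617680
P(Makeup line down) [AND] = 0.09 × 0.34 = 0.030600
P(Secondary loop unavailable) [OR] = 1 − (1−0.43) × (1−0.030600) = 0.447442
P(Heat-sink path 2 lost) [AND] = 0.617680 × 0.447442 = 0.276376
P(Reactor cooling lost) [OR] = 1 − (1−0.102000) × (1−0.141360) × (1−0.276376) = 0.442043
Rounded to 4 decimal places: P(Reactor cooling lost) ≈ 0.4420.

0.4420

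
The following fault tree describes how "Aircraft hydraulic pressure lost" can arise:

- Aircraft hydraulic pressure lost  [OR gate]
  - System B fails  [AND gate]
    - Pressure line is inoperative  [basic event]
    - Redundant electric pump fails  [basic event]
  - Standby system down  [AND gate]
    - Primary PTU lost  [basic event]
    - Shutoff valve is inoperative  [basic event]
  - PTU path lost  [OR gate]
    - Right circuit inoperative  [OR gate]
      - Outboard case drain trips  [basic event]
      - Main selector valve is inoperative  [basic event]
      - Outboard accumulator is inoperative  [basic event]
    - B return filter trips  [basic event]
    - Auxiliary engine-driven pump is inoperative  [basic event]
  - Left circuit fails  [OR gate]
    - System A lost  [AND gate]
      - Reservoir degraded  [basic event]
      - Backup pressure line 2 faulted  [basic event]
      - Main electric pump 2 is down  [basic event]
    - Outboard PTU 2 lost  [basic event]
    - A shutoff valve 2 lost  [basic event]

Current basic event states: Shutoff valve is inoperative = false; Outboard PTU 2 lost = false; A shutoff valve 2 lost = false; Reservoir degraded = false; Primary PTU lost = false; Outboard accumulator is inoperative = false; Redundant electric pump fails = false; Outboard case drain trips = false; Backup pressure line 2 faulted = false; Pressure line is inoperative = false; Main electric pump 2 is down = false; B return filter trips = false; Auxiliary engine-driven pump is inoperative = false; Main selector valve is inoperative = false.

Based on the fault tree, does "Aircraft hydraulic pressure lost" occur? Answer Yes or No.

No

System B fails [AND]: Pressure line is inoperative=not, Redundant electric pump fails=not → not all inputs occur → does not occur.
Standby system down [AND]: Primary PTU lost=not, Shutoff valve is inoperative=not → not all inputs occur → does not occur.
Right circuit inoperative [OR]: Outboard case drain trips=not, Main selector valve is inoperative=not, Outboard accumulator is inoperative=not → no input occurs → does not occur.
PTU path lost [OR]: Right circuit inoperative=not, B return filter trips=not, Auxiliary engine-driven pump is inoperative=not → no input occurs → does not occur.
System A lost [AND]: Reservoir degraded=not, Backup pressure line 2 faulted=not, Main electric pump 2 is down=not → not all inputs occur → does not occur.
Left circuit fails [OR]: System A lost=not, Outboard PTU 2 lost=not, A shutoff valve 2 lost=not → no input occurs → does not occur.
Aircraft hydraulic pressure lost [OR]: System B fails=not, Standby system down=not, PTU path lost=not, Left circuit fails=not → no input occurs → does not occur.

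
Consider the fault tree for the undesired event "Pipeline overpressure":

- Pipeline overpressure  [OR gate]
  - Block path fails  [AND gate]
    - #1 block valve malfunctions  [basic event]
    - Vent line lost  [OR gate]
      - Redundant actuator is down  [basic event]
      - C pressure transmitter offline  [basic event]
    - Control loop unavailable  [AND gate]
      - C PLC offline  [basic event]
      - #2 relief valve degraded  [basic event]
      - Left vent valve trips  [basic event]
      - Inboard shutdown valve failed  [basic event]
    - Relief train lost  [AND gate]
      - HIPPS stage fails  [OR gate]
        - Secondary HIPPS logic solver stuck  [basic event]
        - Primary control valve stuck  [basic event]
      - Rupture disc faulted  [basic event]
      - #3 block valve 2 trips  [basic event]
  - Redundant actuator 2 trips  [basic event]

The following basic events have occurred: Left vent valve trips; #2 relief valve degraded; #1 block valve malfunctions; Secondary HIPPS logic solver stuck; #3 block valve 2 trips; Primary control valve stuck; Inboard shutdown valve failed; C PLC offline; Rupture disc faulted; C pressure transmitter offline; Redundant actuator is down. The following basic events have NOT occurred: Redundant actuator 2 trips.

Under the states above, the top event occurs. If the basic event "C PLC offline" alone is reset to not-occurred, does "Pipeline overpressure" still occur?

No

Counterfactual: set "C PLC offline" to not occurred.
Vent line lost [OR]: Redundant actuator is down=occurs, C pressure transmitter offline=occurs → at least one input occurs → occurs.
Control loop unavailable [AND]: C PLC offline=not, #2 relief valve degraded=occurs, Left vent valve trips=occurs, Inboard shutdown valve failed=occurs → not all inputs occur → does not occur.
HIPPS stage fails [OR]: Secondary HIPPS logic solver stuck=occurs, Primary control valve stuck=occurs → at least one input occurs → occurs.
Relief train lost [AND]: HIPPS stage fails=occurs, Rupture disc faulted=occurs, #3 block valve 2 trips=occurs → all inputs occur → occurs.
Block path fails [AND]: #1 block valve malfunctions=occurs, Vent line lost=occurs, Control loop unavailable=not, Relief train lost=occurs → not all inputs occur → does not occur.
Pipeline overpressure [OR]: Block path fails=not, Redundant actuator 2 trips=not → no input occurs → does not occur.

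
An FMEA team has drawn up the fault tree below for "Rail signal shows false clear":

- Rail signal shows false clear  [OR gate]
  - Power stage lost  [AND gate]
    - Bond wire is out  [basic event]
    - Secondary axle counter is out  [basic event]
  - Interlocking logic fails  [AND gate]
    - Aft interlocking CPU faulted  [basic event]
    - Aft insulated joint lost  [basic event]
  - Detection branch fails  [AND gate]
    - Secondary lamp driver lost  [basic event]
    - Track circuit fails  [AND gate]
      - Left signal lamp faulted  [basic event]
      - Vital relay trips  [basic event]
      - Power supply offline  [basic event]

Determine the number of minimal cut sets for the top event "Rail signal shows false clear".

Power stage lost [AND]: one cut set from each child combined → 1 × 1 = 1 cut set(s).
Interlocking logic fails [AND]: one cut set from each child combined → 1 × 1 = 1 cut set(s).
Track circuit fails [AND]: one cut set from each child combined → 1 × 1 × 1 = 1 cut set(s).
Detection branch fails [AND]: one cut set from each child combined → 1 × 1 = 1 cut set(s).
Rail signal shows false clear [OR]: union of children's cut sets → 3 cut set(s).
Minimal cut sets: {Bond wire is out, Secondary axle counter is out}; {Aft insulated joint lost, Aft interlocking CPU faulted}; {Left signal lamp faulted, Power supply offline, Secondary lamp driver lost, Vital relay trips}.

3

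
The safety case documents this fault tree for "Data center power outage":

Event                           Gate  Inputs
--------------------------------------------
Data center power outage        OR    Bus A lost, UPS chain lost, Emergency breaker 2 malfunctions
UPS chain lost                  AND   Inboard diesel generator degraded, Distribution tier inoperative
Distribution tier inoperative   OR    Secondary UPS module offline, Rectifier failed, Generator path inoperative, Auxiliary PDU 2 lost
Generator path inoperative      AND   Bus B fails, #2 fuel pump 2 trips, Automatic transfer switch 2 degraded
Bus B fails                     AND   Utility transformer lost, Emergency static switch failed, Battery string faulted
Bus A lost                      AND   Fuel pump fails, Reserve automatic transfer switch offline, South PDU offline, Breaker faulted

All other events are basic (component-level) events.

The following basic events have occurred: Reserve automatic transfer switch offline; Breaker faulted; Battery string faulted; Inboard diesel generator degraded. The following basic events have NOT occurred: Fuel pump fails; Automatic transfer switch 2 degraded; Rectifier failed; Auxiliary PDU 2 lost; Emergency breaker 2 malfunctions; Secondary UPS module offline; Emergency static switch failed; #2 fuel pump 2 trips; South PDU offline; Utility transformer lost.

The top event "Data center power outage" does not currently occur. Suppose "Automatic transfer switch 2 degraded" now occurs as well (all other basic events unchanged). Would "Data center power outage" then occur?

No

Counterfactual: set "Automatic transfer switch 2 degraded" to occurred.
Bus A lost [AND]: Fuel pump fails=not, Reserve automatic transfer switch offline=occurs, South PDU offline=not, Breaker faulted=occurs → not all inputs occur → does not occur.
Bus B fails [AND]: Utility transformer lost=not, Emergency static switch failed=not, Battery string faulted=occurs → not all inputs occur → does not occur.
Generator path inoperative [AND]: Bus B fails=not, #2 fuel pump 2 trips=not, Automatic transfer switch 2 degraded=occurs → not all inputs occur → does not occur.
Distribution tier inoperative [OR]: Secondary UPS module offline=not, Rectifier failed=not, Generator path inoperative=not, Auxiliary PDU 2 lost=not → no input occurs → does not occur.
UPS chain lost [AND]: Inboard diesel generator degraded=occurs, Distribution tier inoperative=not → not all inputs occur → does not occur.
Data center power outage [OR]: Bus A lost=not, UPS chain lost=not, Emergency breaker 2 malfunctions=not → no input occurs → does not occur.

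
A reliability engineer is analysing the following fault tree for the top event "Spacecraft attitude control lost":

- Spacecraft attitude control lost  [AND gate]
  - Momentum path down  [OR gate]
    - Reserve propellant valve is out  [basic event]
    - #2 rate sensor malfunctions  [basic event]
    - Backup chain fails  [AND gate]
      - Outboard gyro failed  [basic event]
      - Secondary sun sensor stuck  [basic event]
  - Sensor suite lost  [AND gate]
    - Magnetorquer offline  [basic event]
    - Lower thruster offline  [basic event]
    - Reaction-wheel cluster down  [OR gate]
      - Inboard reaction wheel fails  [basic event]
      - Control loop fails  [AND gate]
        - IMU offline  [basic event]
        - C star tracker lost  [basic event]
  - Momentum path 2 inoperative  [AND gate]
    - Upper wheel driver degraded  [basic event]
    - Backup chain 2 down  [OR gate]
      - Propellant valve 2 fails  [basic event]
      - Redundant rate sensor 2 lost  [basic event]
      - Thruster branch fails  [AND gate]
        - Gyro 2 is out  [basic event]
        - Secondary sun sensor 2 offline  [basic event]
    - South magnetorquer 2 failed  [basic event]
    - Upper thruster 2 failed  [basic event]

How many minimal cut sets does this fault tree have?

Backup chain fails [AND]: one cut set from each child combined → 1 × 1 = 1 cut set(s).
Momentum path down [OR]: union of children's cut sets → 3 cut set(s).
Control loop fails [AND]: one cut set from each child combined → 1 × 1 = 1 cut set(s).
Reaction-wheel cluster down [OR]: union of children's cut sets → 2 cut set(s).
Sensor suite lost [AND]: one cut set from each child combined → 1 × 1 × 2 = 2 cut set(s).
Thruster branch fails [AND]: one cut set from each child combined → 1 × 1 = 1 cut set(s).
Backup chain 2 down [OR]: union of children's cut sets → 3 cut set(s).
Momentum path 2 inoperative [AND]: one cut set from each child combined → 1 × 3 × 1 × 1 = 3 cut set(s).
Spacecraft attitude control lost [AND]: one cut set from each child combined → 3 × 2 × 3 = 18 cut set(s).

18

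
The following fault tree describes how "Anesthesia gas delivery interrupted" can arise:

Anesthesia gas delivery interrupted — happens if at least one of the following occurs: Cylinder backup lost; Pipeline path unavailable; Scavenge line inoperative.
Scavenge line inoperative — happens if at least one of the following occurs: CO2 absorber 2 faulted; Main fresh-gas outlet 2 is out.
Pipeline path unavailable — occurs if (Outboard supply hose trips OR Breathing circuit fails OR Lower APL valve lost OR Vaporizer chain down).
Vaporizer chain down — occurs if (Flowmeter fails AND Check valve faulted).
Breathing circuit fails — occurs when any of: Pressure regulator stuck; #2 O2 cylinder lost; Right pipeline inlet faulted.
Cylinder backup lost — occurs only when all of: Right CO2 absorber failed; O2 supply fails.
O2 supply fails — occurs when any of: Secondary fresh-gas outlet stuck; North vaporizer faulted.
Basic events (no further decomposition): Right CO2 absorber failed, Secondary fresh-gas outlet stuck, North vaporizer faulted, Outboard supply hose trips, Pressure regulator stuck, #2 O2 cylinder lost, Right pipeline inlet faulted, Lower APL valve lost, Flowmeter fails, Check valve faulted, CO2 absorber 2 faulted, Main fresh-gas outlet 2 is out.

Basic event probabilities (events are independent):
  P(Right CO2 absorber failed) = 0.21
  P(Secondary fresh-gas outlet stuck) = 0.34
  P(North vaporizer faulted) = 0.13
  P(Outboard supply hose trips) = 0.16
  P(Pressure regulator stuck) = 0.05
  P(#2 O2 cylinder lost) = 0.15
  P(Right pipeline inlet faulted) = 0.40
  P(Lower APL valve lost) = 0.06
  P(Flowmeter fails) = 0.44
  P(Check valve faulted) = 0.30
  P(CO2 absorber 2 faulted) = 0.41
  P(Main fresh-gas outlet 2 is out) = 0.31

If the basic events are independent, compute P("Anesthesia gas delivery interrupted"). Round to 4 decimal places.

0.8769

P(O2 supply fails) [OR] = 1 − (1−0.34) × (1−0.13) = 0.425800
P(Cylinder backup lost) [AND] = 0.21 × 0.425800 = 0.089418
P(Breathing circuit fails) [OR] = 1 − (1−0.05) × (1−0.15) × (1−0.40) = 0.515500
P(Vaporizer chain down) [AND] = 0.44 × 0.30 = 0.132000
P(Pipeline path unavailable) [OR] = 1 − (1−0.16) × (1−0.515500) × (1−0.06) × (1−0.132000) = 0.667937
P(Scavenge line inoperative) [OR] = 1 − (1−0.41) × (1−0.31) = 0.592900
P(Anesthesia gas delivery interrupted) [OR] = 1 − (1−0.089418) × (1−0.667937) × (1−0.592900) = 0.876905
Rounded to 4 decimal places: P(Anesthesia gas delivery interrupted) ≈ 0.8769.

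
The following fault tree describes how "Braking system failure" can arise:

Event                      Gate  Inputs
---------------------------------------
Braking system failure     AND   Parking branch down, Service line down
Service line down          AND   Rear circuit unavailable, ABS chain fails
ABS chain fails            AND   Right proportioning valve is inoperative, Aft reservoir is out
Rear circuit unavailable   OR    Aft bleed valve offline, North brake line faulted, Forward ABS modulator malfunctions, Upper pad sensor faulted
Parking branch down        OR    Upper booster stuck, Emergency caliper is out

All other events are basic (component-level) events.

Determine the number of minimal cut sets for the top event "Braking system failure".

8

Parking branch down [OR]: union of children's cut sets → 2 cut set(s).
Rear circuit unavailable [OR]: union of children's cut sets → 4 cut set(s).
ABS chain fails [AND]: one cut set from each child combined → 1 × 1 = 1 cut set(s).
Service line down [AND]: one cut set from each child combined → 4 × 1 = 4 cut set(s).
Braking system failure [AND]: one cut set from each child combined → 2 × 4 = 8 cut set(s).
Minimal cut sets: {Aft bleed valve offline, Aft reservoir is out, Right proportioning valve is inoperative, Upper booster stuck}; {Aft reservoir is out, North brake line faulted, Right proportioning valve is inoperative, Upper booster stuck}; {Aft reservoir is out, Forward ABS modulator malfunctions, Right proportioning valve is inoperative, Upper booster stuck}; {Aft reservoir is out, Right proportioning valve is inoperative, Upper booster stuck, Upper pad sensor faulted}; {Aft bleed valve offline, Aft reservoir is out, Emergency caliper is out, Right proportioning valve is inoperative}; {Aft reservoir is out, Emergency caliper is out, North brake line faulted, Right proportioning valve is inoperative}; {Aft reservoir is out, Emergency caliper is out, Forward ABS modulator malfunctions, Right proportioning valve is inoperative}; {Aft reservoir is out, Emergency caliper is out, Right proportioning valve is inoperative, Upper pad sensor faulted}.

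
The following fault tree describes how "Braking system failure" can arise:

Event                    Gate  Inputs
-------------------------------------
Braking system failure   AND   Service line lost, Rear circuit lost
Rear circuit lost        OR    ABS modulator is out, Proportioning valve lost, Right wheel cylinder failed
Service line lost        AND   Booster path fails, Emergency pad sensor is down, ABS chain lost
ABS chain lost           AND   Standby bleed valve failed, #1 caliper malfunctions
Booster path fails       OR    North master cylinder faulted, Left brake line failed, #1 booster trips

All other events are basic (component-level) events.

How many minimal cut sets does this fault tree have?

9

Booster path fails [OR]: union of children's cut sets → 3 cut set(s).
ABS chain lost [AND]: one cut set from each child combined → 1 × 1 = 1 cut set(s).
Service line lost [AND]: one cut set from each child combined → 3 × 1 × 1 = 3 cut set(s).
Rear circuit lost [OR]: union of children's cut sets → 3 cut set(s).
Braking system failure [AND]: one cut set from each child combined → 3 × 3 = 9 cut set(s).
Minimal cut sets: {#1 caliper malfunctions, ABS modulator is out, Emergency pad sensor is down, North master cylinder faulted, Standby bleed valve failed}; {#1 caliper malfunctions, Emergency pad sensor is down, North master cylinder faulted, Proportioning valve lost, Standby bleed valve failed}; {#1 caliper malfunctions, Emergency pad sensor is down, North master cylinder faulted, Right wheel cylinder failed, Standby bleed valve failed}; {#1 caliper malfunctions, ABS modulator is out, Emergency pad sensor is down, Left brake line failed, Standby bleed valve failed}; {#1 caliper malfunctions, Emergency pad sensor is down, Left brake line failed, Proportioning valve lost, Standby bleed valve failed}; {#1 caliper malfunctions, Emergency pad sensor is down, Left brake line failed, Right wheel cylinder failed, Standby bleed valve failed}; {#1 booster trips, #1 caliper malfunctions, ABS modulator is out, Emergency pad sensor is down, Standby bleed valve failed}; {#1 booster trips, #1 caliper malfunctions, Emergency pad sensor is down, Proportioning valve lost, Standby bleed valve failed}; {#1 booster trips, #1 caliper malfunctions, Emergency pad sensor is down, Right wheel cylinder failed, Standby bleed valve failed}.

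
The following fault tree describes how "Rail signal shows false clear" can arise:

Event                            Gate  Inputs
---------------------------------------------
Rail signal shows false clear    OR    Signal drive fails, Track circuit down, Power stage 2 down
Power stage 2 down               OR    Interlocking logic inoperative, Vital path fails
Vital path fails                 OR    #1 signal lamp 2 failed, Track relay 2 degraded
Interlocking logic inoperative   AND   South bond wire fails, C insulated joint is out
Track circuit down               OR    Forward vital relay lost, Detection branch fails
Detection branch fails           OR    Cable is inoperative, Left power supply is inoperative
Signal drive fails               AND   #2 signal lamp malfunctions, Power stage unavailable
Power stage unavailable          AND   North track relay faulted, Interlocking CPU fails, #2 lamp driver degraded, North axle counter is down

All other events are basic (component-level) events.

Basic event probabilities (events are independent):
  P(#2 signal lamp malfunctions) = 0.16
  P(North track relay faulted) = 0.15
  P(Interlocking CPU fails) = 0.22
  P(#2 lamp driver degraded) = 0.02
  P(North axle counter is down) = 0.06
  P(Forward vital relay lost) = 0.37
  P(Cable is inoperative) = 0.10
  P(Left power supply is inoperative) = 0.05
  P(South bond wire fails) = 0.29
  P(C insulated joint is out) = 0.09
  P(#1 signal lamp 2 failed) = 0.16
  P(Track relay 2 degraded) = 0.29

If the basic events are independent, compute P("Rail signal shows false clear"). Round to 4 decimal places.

0.6871

P(Power stage unavailable) [AND] = 0.15 × 0.22 × 0.02 × 0.06 = 0.000040
P(Signal drive fails) [AND] = 0.16 × 0.000040 = 0.000006
P(Detection branch fails) [OR] = 1 − (1−0.10) × (1−0.05) = 0.145000
P(Track circuit down) [OR] = 1 − (1−0.37) × (1−0.145000) = 0.461350
P(Interlocking logic inoperative) [AND] = 0.29 × 0.09 = 0.026100
P(Vital path fails) [OR] = 1 − (1−0.16) × (1−0.29) = 0.403600
P(Power stage 2 down) [OR] = 1 − (1−0.026100) × (1−0.403600) = 0.419166
P(Rail signal shows false clear) [OR] = 1 − (1−0.000006) × (1−0.461350) × (1−0.419166) = 0.687136
Rounded to 4 decimal places: P(Rail signal shows false clear) ≈ 0.6871.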